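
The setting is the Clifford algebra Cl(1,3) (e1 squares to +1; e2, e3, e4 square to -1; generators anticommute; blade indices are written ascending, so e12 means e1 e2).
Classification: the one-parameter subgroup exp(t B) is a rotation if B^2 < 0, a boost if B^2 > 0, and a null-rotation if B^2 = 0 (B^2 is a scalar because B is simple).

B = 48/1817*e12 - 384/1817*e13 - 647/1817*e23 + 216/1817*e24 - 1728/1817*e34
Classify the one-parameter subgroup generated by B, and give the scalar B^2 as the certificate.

B^2 term by term: the squares give (48/1817)^2*(e12)^2 + (-384/1817)^2*(e13)^2 + (-647/1817)^2*(e23)^2 + (216/1817)^2*(e24)^2 + (-1728/1817)^2*(e34)^2 = 2304/3301489*(+1) + 147456/3301489*(+1) + 418609/3301489*(-1) + 46656/3301489*(-1) + 2985984/3301489*(-1) = -1 (each basis 2-blade squares to minus the product of its generators' squares); cross terms between blades sharing an index anticommute and cancel; the commuting (index-disjoint) pairs give grade-4 terms 2*c*c'*(blade product), which cancel blade by blade — e1234: -165888/3301489 + 165888/3301489 = 0 — confirming B is simple. So B^2 = -1.
Answer: rotation, certificate B^2 = -1. No conjugation can change B^2 = -1; the sign gives the class.


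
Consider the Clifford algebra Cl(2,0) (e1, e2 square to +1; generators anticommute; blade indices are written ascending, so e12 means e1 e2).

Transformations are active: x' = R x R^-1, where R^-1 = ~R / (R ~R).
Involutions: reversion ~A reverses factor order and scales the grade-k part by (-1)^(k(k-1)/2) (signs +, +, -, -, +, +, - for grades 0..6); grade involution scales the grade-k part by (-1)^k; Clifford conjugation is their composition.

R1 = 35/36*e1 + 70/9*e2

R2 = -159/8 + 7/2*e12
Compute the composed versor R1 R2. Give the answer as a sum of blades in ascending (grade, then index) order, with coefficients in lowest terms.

Distribute over the terms of R1 (each basis-blade product reordered to ascending indices, repeated generators contracted through their squares):
(35/36*e1) R2 = -1855/96*e1 + 245/72*e2
(70/9*e2) R2 = -245/9*e1 - 1855/12*e2
Summing the partial products and collecting blades:
Answer: -13405/288*e1 - 10885/72*e2


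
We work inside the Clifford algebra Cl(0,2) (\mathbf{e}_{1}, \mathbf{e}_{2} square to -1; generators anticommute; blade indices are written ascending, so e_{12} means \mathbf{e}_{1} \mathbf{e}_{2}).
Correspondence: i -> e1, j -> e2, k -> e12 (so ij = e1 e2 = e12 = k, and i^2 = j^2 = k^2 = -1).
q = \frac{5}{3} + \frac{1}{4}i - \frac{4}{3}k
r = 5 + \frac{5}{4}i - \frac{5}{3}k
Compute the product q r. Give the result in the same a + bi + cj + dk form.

In blades: q = \frac{5}{3} + \frac{1}{4} e_{1} - \frac{4}{3} e_{12}, r = 5 + \frac{5}{4} e_{1} - \frac{5}{3} e_{12}.
Distribute q over r term by term (generator squares from the signature, products reordered to ascending indices): (\frac{5}{3})*r = \frac{25}{3} + \frac{25}{12} e_{1} - \frac{25}{9} e_{12}; (\frac{1}{4} e_{1})*r = -\frac{5}{16} + \frac{5}{4} e_{1} + \frac{5}{12} e_{2}; (-\frac{4}{3} e_{12})*r = -\frac{20}{9} - \frac{5}{3} e_{2} - \frac{20}{3} e_{12}.
Sum: \frac{835}{144} + \frac{10}{3} e_{1} - \frac{5}{4} e_{2} - \frac{85}{9} e_{12}; translating back through the correspondence:
Answer: \frac{835}{144} + \frac{10}{3}i - \frac{5}{4}j - \frac{85}{9}k


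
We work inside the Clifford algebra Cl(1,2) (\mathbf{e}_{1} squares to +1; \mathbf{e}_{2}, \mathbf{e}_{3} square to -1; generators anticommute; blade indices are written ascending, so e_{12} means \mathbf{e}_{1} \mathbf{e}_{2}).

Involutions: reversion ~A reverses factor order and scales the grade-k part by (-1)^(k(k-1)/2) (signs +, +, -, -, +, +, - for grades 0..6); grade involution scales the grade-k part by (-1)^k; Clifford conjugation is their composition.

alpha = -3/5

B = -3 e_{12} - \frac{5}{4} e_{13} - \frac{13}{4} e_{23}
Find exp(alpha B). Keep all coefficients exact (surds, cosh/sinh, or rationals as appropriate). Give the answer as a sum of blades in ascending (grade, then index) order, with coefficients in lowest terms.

B^2 term by term: the squares give (-3)^2*(e_{12})^2 + (-\frac{5}{4})^2*(e_{13})^2 + (-\frac{13}{4})^2*(e_{23})^2 = 9*(+1) + \frac{25}{16}*(+1) + \frac{169}{16}*(-1) = 0 (each basis 2-blade squares to minus the product of its generators' squares); cross terms between blades sharing an index anticommute and cancel. So B^2 = 0.
B^2 = 0, so the series truncates immediately: exp(alpha B) = 1 + alpha B (parabolic case).
Answer: 1 + \frac{9}{5} e_{12} + \frac{3}{4} e_{13} + \frac{39}{20} e_{23}


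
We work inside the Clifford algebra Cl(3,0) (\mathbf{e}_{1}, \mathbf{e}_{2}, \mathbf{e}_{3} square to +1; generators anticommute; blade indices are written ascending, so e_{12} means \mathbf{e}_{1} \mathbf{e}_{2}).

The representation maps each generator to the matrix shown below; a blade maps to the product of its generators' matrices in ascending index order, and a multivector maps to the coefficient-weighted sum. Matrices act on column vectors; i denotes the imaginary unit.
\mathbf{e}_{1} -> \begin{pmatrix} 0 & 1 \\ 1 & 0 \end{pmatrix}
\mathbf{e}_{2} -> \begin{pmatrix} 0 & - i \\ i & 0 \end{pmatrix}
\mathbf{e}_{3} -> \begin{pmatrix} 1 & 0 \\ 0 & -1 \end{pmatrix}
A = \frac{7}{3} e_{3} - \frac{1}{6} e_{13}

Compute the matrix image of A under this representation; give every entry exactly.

Bivector images (products of the table entries): rho(e_{13}) = rho(\mathbf{e}_{1})rho(\mathbf{e}_{3}) = \begin{pmatrix} 0 & -1 \\ 1 & 0 \end{pmatrix}.
M = (\frac{7}{3})*rho(e_{3}) + (-\frac{1}{6})*rho(e_{13}), summed entrywise:
Answer: \begin{pmatrix} \frac{7}{3} & \frac{1}{6} \\ - \frac{1}{6} & - \frac{7}{3} \end{pmatrix}


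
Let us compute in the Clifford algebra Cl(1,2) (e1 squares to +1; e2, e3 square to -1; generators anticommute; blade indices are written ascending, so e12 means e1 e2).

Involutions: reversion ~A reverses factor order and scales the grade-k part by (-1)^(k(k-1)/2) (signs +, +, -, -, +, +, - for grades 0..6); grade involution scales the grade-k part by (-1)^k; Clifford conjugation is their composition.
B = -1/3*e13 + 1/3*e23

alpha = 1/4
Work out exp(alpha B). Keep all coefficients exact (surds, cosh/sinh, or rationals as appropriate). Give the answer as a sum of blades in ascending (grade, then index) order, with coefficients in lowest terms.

B^2 term by term: the squares give (-1/3)^2*(e13)^2 + (1/3)^2*(e23)^2 = 1/9*(+1) + 1/9*(-1) = 0 (each basis 2-blade squares to minus the product of its generators' squares); cross terms between blades sharing an index anticommute and cancel. So B^2 = 0.
B^2 = 0, so the series truncates immediately: exp(alpha B) = 1 + alpha B (parabolic case).
Answer: 1 - 1/12*e13 + 1/12*e23


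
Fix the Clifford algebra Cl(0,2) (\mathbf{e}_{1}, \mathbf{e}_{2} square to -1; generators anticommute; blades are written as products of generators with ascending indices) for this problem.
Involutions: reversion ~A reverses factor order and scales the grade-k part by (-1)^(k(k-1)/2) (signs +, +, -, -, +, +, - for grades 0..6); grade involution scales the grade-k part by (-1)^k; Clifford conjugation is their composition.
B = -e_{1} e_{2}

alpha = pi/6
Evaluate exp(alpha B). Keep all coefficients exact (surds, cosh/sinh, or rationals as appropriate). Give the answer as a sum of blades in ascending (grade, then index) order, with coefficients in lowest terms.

B^2 = (-1)^2*(e_{1} e_{2})^2 = 1*(-1) = -1 (a basis 2-blade squares to minus the product of its generators' squares).
B^2 = -1 — a negative square means the series sums to a rotation: l = 1, alpha*l = \frac{\pi}{6}, so exp(alpha B) = cos(\frac{\pi}{6}) + (sin(\frac{\pi}{6})/1)*B = \frac{\sqrt{3}}{2} + (\frac{1}{2})*B.
Answer: \frac{\sqrt{3}}{2} - \frac{1}{2} e_{1} e_{2}


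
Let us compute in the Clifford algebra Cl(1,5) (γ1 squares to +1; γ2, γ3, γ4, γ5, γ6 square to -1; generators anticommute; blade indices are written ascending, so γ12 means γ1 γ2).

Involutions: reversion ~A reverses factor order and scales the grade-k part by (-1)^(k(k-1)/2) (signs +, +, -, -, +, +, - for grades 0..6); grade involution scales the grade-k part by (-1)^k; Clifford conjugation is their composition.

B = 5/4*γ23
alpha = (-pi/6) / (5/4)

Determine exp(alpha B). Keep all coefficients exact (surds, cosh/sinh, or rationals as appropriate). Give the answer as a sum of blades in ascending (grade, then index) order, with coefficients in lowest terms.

B^2 = (5/4)^2*(γ23)^2 = 25/16*(-1) = -25/16 (a basis 2-blade squares to minus the product of its generators' squares).
B^2 = -25/16 — circular case — the even/odd split gives cos and sin: l = 5/4, alpha*l = -pi/6, so exp(alpha B) = cos(-pi/6) + (sin(-pi/6)/(5/4))*B = sqrt(3)/2 + (-2/5)*B.
Answer: sqrt(3)/2 - 1/2*γ23


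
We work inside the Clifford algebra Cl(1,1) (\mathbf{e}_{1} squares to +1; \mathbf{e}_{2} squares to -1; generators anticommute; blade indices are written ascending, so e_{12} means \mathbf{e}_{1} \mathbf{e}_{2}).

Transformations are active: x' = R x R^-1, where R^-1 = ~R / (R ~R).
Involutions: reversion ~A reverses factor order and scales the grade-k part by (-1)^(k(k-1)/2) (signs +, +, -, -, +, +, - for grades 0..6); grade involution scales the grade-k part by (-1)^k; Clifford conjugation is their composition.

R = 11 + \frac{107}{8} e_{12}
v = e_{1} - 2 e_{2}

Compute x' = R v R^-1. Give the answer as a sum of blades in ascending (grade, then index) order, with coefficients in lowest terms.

~R = 11 - \frac{107}{8} e_{12}, and R ~R = -\frac{3705}{64}, so R^-1 = ~R / (-\frac{3705}{64}).
R v = \frac{151}{4} e_{1} - \frac{283}{8} e_{2}
Answer: -\frac{56857}{3705} e_{1} + \frac{57218}{3705} e_{2}


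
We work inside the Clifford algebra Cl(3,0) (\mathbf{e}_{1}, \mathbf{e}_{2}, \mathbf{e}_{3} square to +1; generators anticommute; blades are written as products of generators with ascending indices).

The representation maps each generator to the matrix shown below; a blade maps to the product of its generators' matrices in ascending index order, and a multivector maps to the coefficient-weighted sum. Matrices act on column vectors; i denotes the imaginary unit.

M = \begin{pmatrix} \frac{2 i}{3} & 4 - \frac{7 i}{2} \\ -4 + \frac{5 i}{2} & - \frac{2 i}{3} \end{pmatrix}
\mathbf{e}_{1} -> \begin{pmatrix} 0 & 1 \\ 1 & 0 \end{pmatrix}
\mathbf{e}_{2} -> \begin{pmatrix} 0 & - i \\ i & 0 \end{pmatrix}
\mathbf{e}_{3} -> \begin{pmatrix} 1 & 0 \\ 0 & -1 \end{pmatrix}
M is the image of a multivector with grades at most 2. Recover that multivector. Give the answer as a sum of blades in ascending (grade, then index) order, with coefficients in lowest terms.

Method: 1, rho(e_{1}), rho(e_{2}), rho(e_{3}) form a trace-orthogonal basis of the 2x2 complex matrices (tr(X Y) = 2 if X = Y, else 0), so M = m0*1 + m1*rho(e_{1}) + m2*rho(e_{2}) + m3*rho(e_{3}) with m0 = tr(M)/2 = 0, m1 = tr(M rho(e_{1}))/2 = - \frac{i}{2}, m2 = tr(M rho(e_{2}))/2 = 3 + 4 i, m3 = tr(M rho(e_{3}))/2 = \frac{2 i}{3}.
Multiplying table entries, the bivector images are rho(e_{1} e_{2}) = i*rho(e_{3}), rho(e_{1} e_{3}) = -i*rho(e_{2}), rho(e_{2} e_{3}) = i*rho(e_{1}); with real blade coefficients the real parts of m0..m3 are the coefficients of 1, e_{1}, e_{2}, e_{3} and the imaginary parts give the bivectors (e_{2} e_{3}: Im m1, e_{1} e_{3}: -Im m2, e_{1} e_{2}: Im m3).
Answer: 3 e_{2} + \frac{2}{3} e_{1} e_{2} - 4 e_{1} e_{3} - \frac{1}{2} e_{2} e_{3}


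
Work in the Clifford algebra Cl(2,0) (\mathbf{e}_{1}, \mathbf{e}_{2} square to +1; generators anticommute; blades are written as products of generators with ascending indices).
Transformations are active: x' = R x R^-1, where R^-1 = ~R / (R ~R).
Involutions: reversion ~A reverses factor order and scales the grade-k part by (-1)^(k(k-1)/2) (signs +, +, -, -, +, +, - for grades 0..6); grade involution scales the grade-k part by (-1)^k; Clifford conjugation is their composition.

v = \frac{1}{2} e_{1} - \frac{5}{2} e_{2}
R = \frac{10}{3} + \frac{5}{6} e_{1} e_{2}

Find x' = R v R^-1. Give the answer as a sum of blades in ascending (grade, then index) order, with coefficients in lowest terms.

~R = \frac{10}{3} - \frac{5}{6} e_{1} e_{2}, and R ~R = \frac{425}{36}, so R^-1 = ~R / (\frac{425}{36}).
R v = -\frac{5}{12} e_{1} - \frac{35}{4} e_{2}
Answer: -\frac{25}{34} e_{1} - \frac{83}{34} e_{2}


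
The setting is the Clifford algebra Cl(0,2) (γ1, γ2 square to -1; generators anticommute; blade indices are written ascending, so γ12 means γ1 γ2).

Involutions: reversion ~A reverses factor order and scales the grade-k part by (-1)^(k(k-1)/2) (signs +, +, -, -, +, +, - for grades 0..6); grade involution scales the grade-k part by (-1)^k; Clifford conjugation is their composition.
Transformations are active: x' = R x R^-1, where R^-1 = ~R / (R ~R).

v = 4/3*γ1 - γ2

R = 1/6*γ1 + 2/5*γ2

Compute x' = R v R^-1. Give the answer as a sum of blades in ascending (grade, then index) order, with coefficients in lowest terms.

~R = 1/6*γ1 + 2/5*γ2, and R ~R = -169/900, so R^-1 = ~R / (-169/900).
R v = 8/45 - 7/10*γ12
Answer: -836/507*γ1 + 41/169*γ2


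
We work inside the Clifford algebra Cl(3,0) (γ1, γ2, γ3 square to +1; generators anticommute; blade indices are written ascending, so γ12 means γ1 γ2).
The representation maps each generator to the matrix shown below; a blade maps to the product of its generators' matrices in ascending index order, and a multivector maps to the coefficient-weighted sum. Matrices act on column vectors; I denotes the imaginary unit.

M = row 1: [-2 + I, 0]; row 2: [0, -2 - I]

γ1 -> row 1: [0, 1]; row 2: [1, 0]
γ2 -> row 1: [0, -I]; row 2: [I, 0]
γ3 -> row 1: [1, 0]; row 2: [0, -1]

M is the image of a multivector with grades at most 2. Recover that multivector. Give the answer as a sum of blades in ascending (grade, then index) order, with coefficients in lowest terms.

Method: 1, rho(γ1), rho(γ2), rho(γ3) form a trace-orthogonal basis of the 2x2 complex matrices (tr(X Y) = 2 if X = Y, else 0), so M = m0*1 + m1*rho(γ1) + m2*rho(γ2) + m3*rho(γ3) with m0 = tr(M)/2 = -2, m1 = tr(M rho(γ1))/2 = 0, m2 = tr(M rho(γ2))/2 = 0, m3 = tr(M rho(γ3))/2 = I.
Multiplying table entries, the bivector images are rho(γ12) = I*rho(γ3), rho(γ13) = -I*rho(γ2), rho(γ23) = I*rho(γ1); with real blade coefficients the real parts of m0..m3 are the coefficients of 1, γ1, γ2, γ3 and the imaginary parts give the bivectors (γ23: Im m1, γ13: -Im m2, γ12: Im m3).
Answer: -2 + γ12


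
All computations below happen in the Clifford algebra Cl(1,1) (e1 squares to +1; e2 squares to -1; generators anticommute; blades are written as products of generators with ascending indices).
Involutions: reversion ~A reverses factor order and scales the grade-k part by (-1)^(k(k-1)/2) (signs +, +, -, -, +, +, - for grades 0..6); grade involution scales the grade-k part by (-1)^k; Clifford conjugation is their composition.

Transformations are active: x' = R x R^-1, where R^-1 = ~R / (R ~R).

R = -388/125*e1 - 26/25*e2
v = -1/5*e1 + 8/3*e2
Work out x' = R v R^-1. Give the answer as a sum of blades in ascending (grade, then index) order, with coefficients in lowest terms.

~R = -388/125*e1 - 26/25*e2, and R ~R = 133644/15625, so R^-1 = ~R / (133644/15625).
R v = 6364/1875 - 3182/375*e1 e2
Answer: -713/315*e1 - 220/63*e2


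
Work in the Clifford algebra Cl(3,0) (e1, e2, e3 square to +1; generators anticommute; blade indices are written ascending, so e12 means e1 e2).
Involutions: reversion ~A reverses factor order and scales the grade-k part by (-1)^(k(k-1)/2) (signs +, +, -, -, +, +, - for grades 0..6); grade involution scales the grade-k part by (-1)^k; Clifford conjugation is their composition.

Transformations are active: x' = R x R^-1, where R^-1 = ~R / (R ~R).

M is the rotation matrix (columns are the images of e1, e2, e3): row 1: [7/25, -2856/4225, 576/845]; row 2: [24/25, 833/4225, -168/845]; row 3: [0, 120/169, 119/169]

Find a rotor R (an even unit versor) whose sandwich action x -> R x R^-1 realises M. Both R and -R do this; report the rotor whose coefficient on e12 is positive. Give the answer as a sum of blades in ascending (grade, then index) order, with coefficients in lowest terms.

Method: write R = a + b12*e12 + b13*e13 + b23*e23 with a^2 + b12^2 + b13^2 + b23^2 = 1 (so R^-1 = ~R). Expanding the columns R e_j ~R gives tr M = 4a^2 - 1 and, from the antisymmetric part, M21 - M12 = -4a*b12, M13 - M31 = 4a*b13, M32 - M23 = -4a*b23.
Here tr M = 4991/4225, so a^2 = (1 + tr M)/4 = 2304/4225 and a = ±48/65. Taking a = 48/65: M21 - M12 = 6912/4225, M13 - M31 = 576/845, M32 - M23 = 768/845, giving b12 = -36/65, b13 = 3/13, b23 = -4/13, i.e. R = 48/65 - 36/65*e12 + 3/13*e13 - 4/13*e23.
Its e12 coefficient is negative, so report the other preimage -R.
Answer: -48/65 + 36/65*e12 - 3/13*e13 + 4/13*e23. Note: both R and -R realise this M (trace 4991/4225); the covering map identifies them, and the e12-coefficient sign is the tie-breaker.


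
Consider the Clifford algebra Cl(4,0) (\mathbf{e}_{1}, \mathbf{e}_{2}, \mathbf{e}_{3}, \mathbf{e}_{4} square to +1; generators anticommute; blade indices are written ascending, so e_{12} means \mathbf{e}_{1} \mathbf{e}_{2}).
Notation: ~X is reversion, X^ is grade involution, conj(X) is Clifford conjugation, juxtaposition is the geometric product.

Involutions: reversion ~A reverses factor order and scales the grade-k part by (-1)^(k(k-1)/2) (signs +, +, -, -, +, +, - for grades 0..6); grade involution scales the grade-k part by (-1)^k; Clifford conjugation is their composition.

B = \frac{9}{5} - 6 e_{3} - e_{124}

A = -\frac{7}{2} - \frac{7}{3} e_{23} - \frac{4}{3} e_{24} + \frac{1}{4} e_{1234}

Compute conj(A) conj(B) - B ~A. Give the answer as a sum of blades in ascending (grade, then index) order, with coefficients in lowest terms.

first term: -\frac{63}{10} + \frac{4}{3} e_{1} + 14 e_{2} - \frac{83}{4} e_{3} + \frac{21}{5} e_{23} + \frac{12}{5} e_{24} + 2 e_{124} + \frac{7}{3} e_{134} - 8 e_{234} + \frac{9}{20} e_{1234}
second term: -\frac{63}{10} + \frac{4}{3} e_{1} + 14 e_{2} + \frac{83}{4} e_{3} + \frac{21}{5} e_{23} + \frac{12}{5} e_{24} + 2 e_{124} - \frac{7}{3} e_{134} + 8 e_{234} + \frac{9}{20} e_{1234}
Answer: -\frac{83}{2} e_{3} + \frac{14}{3} e_{134} - 16 e_{234}


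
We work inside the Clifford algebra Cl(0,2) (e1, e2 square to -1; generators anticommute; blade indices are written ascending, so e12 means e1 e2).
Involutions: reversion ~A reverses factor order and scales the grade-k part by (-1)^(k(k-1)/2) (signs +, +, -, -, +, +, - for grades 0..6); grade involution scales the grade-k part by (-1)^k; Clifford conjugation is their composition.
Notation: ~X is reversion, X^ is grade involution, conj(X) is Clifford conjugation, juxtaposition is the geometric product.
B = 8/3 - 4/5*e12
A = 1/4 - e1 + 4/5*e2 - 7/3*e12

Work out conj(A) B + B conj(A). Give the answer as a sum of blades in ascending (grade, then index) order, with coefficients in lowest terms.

first term: 38/15 + 248/75*e1 - 4/3*e2 + 271/45*e12
second term: 38/15 + 152/75*e1 - 44/15*e2 + 271/45*e12
Answer: 76/15 + 16/3*e1 - 64/15*e2 + 542/45*e12


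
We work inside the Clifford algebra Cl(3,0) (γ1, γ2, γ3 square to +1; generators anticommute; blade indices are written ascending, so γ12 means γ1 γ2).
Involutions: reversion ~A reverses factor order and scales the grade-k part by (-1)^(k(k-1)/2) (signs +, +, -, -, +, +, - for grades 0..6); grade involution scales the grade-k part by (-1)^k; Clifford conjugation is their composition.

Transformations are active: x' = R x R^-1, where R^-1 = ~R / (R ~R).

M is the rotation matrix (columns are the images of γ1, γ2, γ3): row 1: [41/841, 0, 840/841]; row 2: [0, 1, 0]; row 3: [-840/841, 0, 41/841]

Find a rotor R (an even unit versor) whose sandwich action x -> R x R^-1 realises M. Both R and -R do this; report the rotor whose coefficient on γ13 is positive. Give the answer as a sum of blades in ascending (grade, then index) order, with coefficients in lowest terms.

Method: write R = a + b12*γ12 + b13*γ13 + b23*γ23 with a^2 + b12^2 + b13^2 + b23^2 = 1 (so R^-1 = ~R). Expanding the columns R e_j ~R gives tr M = 4a^2 - 1 and, from the antisymmetric part, M21 - M12 = -4a*b12, M13 - M31 = 4a*b13, M32 - M23 = -4a*b23.
Here tr M = 923/841, so a^2 = (1 + tr M)/4 = 441/841 and a = ±21/29. Taking a = 21/29: M21 - M12 = 0, M13 - M31 = 1680/841, M32 - M23 = 0, giving b12 = 0, b13 = 20/29, b23 = 0, i.e. R = 21/29 + 20/29*γ13.
Its γ13 coefficient is already positive.
Answer: 21/29 + 20/29*γ13. Why the constraint matters: R and -R act identically through the sandwich — M has trace 923/841 either way — so only the sign condition on γ13 picks one of the two preimages.


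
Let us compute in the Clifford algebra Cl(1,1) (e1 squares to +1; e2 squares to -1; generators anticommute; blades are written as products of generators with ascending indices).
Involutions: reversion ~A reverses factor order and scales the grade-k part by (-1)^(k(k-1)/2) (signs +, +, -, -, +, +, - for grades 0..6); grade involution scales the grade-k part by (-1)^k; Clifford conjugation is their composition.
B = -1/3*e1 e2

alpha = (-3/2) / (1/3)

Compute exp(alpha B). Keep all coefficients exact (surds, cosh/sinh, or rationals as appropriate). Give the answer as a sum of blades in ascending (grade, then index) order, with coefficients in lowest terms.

B^2 = (-1/3)^2*(e1 e2)^2 = 1/9*(+1) = 1/9 (a basis 2-blade squares to minus the product of its generators' squares).
B^2 = 1/9 — the series telescopes hyperbolically here: l = 1/3, alpha*l = -3/2, so exp(alpha B) = cosh(-3/2) + (sinh(-3/2)/(1/3))*B = cosh(3/2) + (-3*sinh(3/2))*B.
Answer: cosh(3/2) + sinh(3/2)*e1 e2


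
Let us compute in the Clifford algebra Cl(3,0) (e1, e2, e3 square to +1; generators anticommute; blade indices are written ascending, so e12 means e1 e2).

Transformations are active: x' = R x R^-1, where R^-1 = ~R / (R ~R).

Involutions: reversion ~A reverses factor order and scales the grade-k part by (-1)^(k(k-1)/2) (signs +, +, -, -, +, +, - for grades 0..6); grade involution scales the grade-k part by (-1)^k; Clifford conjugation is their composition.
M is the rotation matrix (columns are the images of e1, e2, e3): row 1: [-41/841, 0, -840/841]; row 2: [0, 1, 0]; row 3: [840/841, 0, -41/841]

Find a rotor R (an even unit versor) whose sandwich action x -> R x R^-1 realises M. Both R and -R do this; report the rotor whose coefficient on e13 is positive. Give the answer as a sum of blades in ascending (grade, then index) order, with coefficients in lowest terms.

Method: write R = a + b12*e12 + b13*e13 + b23*e23 with a^2 + b12^2 + b13^2 + b23^2 = 1 (so R^-1 = ~R). Expanding the columns R e_j ~R gives tr M = 4a^2 - 1 and, from the antisymmetric part, M21 - M12 = -4a*b12, M13 - M31 = 4a*b13, M32 - M23 = -4a*b23.
Here tr M = 759/841, so a^2 = (1 + tr M)/4 = 400/841 and a = ±20/29. Taking a = 20/29: M21 - M12 = 0, M13 - M31 = -1680/841, M32 - M23 = 0, giving b12 = 0, b13 = -21/29, b23 = 0, i.e. R = 20/29 - 21/29*e13.
Its e13 coefficient is negative, so report the other preimage -R.
Answer: -20/29 + 21/29*e13. Key observation: the double cover Spin(3) -> SO(3) sends R and -R to the same matrix (trace 759/841 here), so the stated sign of the e13 coefficient is what selects one sheet.


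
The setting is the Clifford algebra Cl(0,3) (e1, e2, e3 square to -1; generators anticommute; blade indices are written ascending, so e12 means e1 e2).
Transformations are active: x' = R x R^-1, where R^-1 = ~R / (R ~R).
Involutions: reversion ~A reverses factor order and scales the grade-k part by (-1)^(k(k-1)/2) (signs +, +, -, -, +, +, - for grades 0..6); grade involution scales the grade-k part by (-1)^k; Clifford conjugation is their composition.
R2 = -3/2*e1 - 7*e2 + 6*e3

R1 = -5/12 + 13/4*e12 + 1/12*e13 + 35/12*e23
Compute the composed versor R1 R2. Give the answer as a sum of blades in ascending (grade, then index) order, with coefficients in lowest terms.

Distribute over the terms of R2 (each basis-blade product reordered to ascending indices, repeated generators contracted through their squares):
R1 (-3/2*e1) = 5/8*e1 - 39/8*e2 - 1/8*e3 - 35/8*e123
R1 (-7*e2) = 91/4*e1 + 35/12*e2 - 245/12*e3 + 7/12*e123
R1 (6*e3) = -1/2*e1 - 35/2*e2 - 5/2*e3 + 39/2*e123
Summing the partial products and collecting blades:
Answer: 183/8*e1 - 467/24*e2 - 553/24*e3 + 377/24*e123


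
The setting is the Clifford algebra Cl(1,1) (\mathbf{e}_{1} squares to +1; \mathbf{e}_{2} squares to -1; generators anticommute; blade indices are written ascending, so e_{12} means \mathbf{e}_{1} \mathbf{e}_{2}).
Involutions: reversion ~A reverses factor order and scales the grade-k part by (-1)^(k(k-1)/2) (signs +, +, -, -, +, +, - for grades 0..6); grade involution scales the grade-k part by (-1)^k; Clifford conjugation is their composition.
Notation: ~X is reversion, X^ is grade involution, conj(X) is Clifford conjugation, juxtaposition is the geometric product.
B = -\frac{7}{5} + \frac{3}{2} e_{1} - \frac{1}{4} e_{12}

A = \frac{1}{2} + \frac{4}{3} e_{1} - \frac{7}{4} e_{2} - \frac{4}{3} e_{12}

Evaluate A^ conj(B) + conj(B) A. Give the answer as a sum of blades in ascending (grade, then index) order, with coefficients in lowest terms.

first term: \frac{29}{30} + \frac{373}{240} e_{1} - \frac{287}{60} e_{2} + \frac{277}{60} e_{12}
second term: -\frac{91}{30} - \frac{523}{240} e_{1} + \frac{247}{60} e_{2} + \frac{277}{60} e_{12}
Answer: -\frac{31}{15} - \frac{5}{8} e_{1} - \frac{2}{3} e_{2} + \frac{277}{30} e_{12}


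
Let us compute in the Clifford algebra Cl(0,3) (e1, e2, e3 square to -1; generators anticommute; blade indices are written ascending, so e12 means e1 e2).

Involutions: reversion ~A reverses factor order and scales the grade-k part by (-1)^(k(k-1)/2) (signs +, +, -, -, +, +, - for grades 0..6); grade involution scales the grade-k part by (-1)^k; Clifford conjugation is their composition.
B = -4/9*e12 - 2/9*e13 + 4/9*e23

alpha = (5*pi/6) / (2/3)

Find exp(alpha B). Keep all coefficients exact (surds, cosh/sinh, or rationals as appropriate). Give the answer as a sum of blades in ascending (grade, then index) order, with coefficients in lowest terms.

B^2 term by term: the squares give (-4/9)^2*(e12)^2 + (-2/9)^2*(e13)^2 + (4/9)^2*(e23)^2 = 16/81*(-1) + 4/81*(-1) + 16/81*(-1) = -4/9 (each basis 2-blade squares to minus the product of its generators' squares); cross terms between blades sharing an index anticommute and cancel. So B^2 = -4/9.
B^2 = -4/9 — the series telescopes trigonometrically here: l = 2/3, alpha*l = 5*pi/6, so exp(alpha B) = cos(5*pi/6) + (sin(5*pi/6)/(2/3))*B = -sqrt(3)/2 + (3/4)*B.
Answer: -sqrt(3)/2 - 1/3*e12 - 1/6*e13 + 1/3*e23


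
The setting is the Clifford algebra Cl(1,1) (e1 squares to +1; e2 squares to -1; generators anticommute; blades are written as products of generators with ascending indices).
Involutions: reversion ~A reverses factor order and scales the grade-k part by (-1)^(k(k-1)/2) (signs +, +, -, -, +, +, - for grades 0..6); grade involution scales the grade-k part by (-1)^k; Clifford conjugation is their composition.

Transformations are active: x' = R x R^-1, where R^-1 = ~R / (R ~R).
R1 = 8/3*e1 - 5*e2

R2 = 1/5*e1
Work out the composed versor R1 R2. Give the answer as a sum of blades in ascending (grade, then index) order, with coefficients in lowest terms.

Distribute over the terms of R2 (each basis-blade product reordered to ascending indices, repeated generators contracted through their squares):
R1 (1/5*e1) = 8/15 + e1 e2
Answer: 8/15 + e1 e2


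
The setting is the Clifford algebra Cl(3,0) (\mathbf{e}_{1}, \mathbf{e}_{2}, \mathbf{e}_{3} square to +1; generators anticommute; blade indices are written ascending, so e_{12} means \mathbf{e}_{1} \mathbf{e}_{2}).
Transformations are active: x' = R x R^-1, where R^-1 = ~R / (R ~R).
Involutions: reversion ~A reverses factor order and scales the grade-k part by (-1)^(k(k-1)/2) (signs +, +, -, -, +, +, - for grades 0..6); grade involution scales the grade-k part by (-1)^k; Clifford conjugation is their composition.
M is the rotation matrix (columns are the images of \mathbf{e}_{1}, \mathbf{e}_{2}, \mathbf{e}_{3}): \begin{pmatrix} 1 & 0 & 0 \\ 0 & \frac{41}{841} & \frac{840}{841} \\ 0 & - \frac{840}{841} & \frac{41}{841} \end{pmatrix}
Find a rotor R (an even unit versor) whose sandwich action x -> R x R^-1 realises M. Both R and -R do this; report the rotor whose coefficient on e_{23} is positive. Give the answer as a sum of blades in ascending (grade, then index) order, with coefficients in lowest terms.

Method: write R = a + b12*e_{12} + b13*e_{13} + b23*e_{23} with a^2 + b12^2 + b13^2 + b23^2 = 1 (so R^-1 = ~R). Expanding the columns R e_j ~R gives tr M = 4a^2 - 1 and, from the antisymmetric part, M21 - M12 = -4a*b12, M13 - M31 = 4a*b13, M32 - M23 = -4a*b23.
Here tr M = \frac{923}{841}, so a^2 = (1 + tr M)/4 = \frac{441}{841} and a = ±\frac{21}{29}. Taking a = \frac{21}{29}: M21 - M12 = 0, M13 - M31 = 0, M32 - M23 = -\frac{1680}{841}, giving b12 = 0, b13 = 0, b23 = \frac{20}{29}, i.e. R = \frac{21}{29} + \frac{20}{29} e_{23}.
Its e_{23} coefficient is already positive.
Answer: \frac{21}{29} + \frac{20}{29} e_{23}. Uniqueness: Spin(3) -> SO(3) maps R and -R to the same rotation of trace \frac{923}{841}; fixing the sign of the e_{23} coefficient removes the ambiguity.


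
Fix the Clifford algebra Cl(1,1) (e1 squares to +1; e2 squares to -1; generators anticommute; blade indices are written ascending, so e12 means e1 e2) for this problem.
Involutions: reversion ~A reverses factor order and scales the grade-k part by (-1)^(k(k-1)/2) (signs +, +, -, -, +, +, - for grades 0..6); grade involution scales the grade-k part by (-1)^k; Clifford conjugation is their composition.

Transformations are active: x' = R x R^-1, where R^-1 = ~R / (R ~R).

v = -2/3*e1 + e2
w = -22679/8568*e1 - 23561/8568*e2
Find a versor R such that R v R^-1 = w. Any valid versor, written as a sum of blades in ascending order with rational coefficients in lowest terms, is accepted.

Construction: equal norms (both -5/9) license R = v + w = -28391/8568*e1 - 14993/8568*e2 — nothing changes along that direction, while (v - w)/2 changes sign, so v maps onto w.
Answer: -28391/8568*e1 - 14993/8568*e2


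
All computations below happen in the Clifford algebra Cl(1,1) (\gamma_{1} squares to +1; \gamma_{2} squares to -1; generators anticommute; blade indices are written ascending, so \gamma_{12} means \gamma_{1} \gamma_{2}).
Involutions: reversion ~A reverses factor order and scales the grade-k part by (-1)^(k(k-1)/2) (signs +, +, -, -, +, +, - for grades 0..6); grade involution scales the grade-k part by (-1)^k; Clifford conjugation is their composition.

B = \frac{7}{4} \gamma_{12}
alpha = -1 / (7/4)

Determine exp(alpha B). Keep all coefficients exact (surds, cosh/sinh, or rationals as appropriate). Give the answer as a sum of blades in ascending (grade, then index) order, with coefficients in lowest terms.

B^2 = (\frac{7}{4})^2*(\gamma_{12})^2 = \frac{49}{16}*(+1) = \frac{49}{16} (a basis 2-blade squares to minus the product of its generators' squares).
B^2 = \frac{49}{16} — a positive square means the series sums to a boost: l = \frac{7}{4}, alpha*l = -1, so exp(alpha B) = cosh(-1) + (sinh(-1)/(\frac{7}{4}))*B = \cosh{\left(1 \right)} + (- \frac{4 \sinh{\left(1 \right)}}{7})*B.
Answer: \cosh{\left(1 \right)} - \sinh{\left(1 \right)} \gamma_{12}


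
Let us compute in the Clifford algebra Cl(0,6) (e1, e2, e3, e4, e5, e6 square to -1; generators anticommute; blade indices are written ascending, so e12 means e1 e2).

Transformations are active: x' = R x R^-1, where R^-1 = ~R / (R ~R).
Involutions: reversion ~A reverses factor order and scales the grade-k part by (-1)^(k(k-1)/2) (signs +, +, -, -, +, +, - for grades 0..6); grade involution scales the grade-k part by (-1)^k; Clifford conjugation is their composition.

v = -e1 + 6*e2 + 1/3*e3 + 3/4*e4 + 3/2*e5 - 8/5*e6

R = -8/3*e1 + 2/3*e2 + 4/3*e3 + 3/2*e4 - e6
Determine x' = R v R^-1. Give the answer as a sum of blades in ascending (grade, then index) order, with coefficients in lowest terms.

~R = -8/3*e1 + 2/3*e2 + 4/3*e3 + 3/2*e4 - e6, and R ~R = -151/12, so R^-1 = ~R / (-151/12).
R v = -3541/360 - 46/3*e12 + 4/9*e13 - 1/2*e14 - 4*e15 + 49/15*e16 - 70/9*e23 - 17/2*e24 + e25 + 74/15*e26 + 1/2*e34 + 2*e35 - 9/5*e36 + 9/4*e45 - 33/20*e46 + 3/2*e56
Answer: -21533/6795*e1 - 33688/6795*e2 + 11899/6795*e3 + 4817/3020*e4 - 3/2*e5 + 83/2265*e6


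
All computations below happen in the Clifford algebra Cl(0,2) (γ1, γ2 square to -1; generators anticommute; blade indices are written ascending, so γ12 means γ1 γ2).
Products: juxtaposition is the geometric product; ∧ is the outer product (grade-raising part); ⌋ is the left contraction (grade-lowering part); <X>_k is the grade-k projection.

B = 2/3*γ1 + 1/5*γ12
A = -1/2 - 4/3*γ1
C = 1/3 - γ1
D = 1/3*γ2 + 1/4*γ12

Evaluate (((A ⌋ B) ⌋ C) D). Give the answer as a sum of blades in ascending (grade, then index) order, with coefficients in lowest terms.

step 1: 8/9 - 1/3*γ1 + 4/15*γ2 - 1/10*γ12
step 2: -1/27 - 8/9*γ1
step 3: 17/81*γ2 - 11/36*γ12
Answer: 17/81*γ2 - 11/36*γ12


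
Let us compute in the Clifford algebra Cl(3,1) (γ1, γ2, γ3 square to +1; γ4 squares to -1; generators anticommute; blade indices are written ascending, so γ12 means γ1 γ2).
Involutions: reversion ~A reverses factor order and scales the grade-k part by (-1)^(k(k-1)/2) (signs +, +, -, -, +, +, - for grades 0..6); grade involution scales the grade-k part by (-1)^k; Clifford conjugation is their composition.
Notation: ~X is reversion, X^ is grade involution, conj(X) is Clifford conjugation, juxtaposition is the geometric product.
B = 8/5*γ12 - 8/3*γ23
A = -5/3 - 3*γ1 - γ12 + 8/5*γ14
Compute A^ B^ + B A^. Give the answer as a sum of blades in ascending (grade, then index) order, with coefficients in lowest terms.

first term: 8/5 + 24/5*γ2 - 8/3*γ12 + 8/3*γ13 + 40/9*γ23 + 64/25*γ24 - 8*γ123 - 64/15*γ1234
second term: 8/5 - 24/5*γ2 - 8/3*γ12 - 8/3*γ13 + 40/9*γ23 - 64/25*γ24 - 8*γ123 - 64/15*γ1234
Answer: 16/5 - 16/3*γ12 + 80/9*γ23 - 16*γ123 - 128/15*γ1234


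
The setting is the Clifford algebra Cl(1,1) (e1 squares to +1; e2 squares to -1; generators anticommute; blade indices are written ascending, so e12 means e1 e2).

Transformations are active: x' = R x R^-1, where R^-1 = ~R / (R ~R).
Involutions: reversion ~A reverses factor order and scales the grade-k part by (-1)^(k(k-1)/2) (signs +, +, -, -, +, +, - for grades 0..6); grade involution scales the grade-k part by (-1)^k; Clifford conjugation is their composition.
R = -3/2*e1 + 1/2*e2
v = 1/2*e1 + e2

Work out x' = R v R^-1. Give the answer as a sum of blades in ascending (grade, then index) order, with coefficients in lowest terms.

~R = -3/2*e1 + 1/2*e2, and R ~R = 2, so R^-1 = ~R / (2).
R v = -5/4 - 7/4*e12
Answer: 11/8*e1 - 13/8*e2


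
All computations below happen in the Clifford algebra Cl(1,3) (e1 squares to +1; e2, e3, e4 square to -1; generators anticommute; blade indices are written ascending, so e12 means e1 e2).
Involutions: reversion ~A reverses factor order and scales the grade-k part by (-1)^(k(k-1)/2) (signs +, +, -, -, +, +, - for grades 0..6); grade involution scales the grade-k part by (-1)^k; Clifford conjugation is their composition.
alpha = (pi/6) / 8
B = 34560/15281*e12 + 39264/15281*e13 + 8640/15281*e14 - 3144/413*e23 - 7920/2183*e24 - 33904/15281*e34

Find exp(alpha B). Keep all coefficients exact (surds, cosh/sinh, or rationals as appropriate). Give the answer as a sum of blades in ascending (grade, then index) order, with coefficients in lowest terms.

B^2 term by term: the squares give (34560/15281)^2*(e12)^2 + (39264/15281)^2*(e13)^2 + (8640/15281)^2*(e14)^2 + (-3144/413)^2*(e23)^2 + (-7920/2183)^2*(e24)^2 + (-33904/15281)^2*(e34)^2 = 1194393600/233508961*(+1) + 1541661696/233508961*(+1) + 74649600/233508961*(+1) + 9884736/170569*(-1) + 62726400/4765489*(-1) + 1149481216/233508961*(-1) = -64 (each basis 2-blade squares to minus the product of its generators' squares); cross terms between blades sharing an index anticommute and cancel; the commuting (index-disjoint) pairs give grade-4 terms 2*c*c'*(blade product), which cancel blade by blade — e1234: -2343444480/233508961 + 621941760/33358423 - 54328320/6311053 = 0 — confirming B is simple. So B^2 = -64.
B^2 = -64 — B^2 < 0, so the exponential closes trigonometrically: l = 8, alpha*l = pi/6, so exp(alpha B) = cos(pi/6) + (sin(pi/6)/8)*B = sqrt(3)/2 + (1/16)*B.
Answer: sqrt(3)/2 + 2160/15281*e12 + 2454/15281*e13 + 540/15281*e14 - 393/826*e23 - 495/2183*e24 - 2119/15281*e34


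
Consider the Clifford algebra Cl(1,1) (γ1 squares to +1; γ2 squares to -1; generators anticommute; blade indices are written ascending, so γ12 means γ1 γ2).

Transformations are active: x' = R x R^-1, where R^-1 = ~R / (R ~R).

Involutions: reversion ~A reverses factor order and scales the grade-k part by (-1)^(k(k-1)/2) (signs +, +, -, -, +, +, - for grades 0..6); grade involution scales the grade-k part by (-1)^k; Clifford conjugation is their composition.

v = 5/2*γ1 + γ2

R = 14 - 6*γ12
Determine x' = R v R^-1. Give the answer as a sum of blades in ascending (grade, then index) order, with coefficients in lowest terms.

~R = 14 + 6*γ12, and R ~R = 160, so R^-1 = ~R / (160).
R v = 41*γ1 + 29*γ2
Answer: 187/40*γ1 + 163/40*γ2


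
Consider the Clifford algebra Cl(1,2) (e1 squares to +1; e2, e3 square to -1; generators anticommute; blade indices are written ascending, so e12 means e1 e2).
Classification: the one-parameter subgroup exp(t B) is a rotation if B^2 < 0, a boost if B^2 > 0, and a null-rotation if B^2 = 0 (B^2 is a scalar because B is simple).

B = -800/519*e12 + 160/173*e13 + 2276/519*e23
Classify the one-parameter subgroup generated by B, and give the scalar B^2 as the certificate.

B^2 term by term: the squares give (-800/519)^2*(e12)^2 + (160/173)^2*(e13)^2 + (2276/519)^2*(e23)^2 = 640000/269361*(+1) + 25600/29929*(+1) + 5180176/269361*(-1) = -16 (each basis 2-blade squares to minus the product of its generators' squares); cross terms between blades sharing an index anticommute and cancel. So B^2 = -16.
Answer: rotation, certificate B^2 = -16. Note: conjugating B changes its blade decomposition but never the scalar B^2 = -16, whose sign settles the classification.


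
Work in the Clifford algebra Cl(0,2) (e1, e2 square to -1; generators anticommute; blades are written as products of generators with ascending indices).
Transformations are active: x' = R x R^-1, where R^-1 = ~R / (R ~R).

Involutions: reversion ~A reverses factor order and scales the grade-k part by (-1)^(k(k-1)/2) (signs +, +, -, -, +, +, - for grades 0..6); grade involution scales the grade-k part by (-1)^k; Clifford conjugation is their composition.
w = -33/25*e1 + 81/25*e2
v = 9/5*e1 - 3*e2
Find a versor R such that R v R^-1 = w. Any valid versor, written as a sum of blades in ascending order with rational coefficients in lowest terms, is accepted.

Sketch: the shared square -306/25 makes R = v + w = 12/25*e1 + 6/25*e2 the natural versor; its sandwich fixes that direction, negates (v - w)/2, and sends v to w.
Answer: 12/25*e1 + 6/25*e2


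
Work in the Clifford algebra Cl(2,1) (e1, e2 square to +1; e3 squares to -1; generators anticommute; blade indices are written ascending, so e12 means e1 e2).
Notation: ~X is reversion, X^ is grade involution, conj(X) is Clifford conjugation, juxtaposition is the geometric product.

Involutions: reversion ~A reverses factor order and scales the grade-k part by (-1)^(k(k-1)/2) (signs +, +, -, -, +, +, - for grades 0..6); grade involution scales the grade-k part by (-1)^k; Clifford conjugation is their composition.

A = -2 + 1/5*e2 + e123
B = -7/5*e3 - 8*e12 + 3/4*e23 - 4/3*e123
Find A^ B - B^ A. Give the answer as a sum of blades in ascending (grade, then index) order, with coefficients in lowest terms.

first term: 4/3 - 47/20*e1 - 107/20*e3 + 73/5*e12 - 4/15*e13 - 61/50*e23 + 8/3*e123
second term: 4/3 - 17/20*e1 + 101/20*e3 + 73/5*e12 - 4/15*e13 - 89/50*e23 - 8/3*e123
Answer: -3/2*e1 - 52/5*e3 + 14/25*e23 + 16/3*e123


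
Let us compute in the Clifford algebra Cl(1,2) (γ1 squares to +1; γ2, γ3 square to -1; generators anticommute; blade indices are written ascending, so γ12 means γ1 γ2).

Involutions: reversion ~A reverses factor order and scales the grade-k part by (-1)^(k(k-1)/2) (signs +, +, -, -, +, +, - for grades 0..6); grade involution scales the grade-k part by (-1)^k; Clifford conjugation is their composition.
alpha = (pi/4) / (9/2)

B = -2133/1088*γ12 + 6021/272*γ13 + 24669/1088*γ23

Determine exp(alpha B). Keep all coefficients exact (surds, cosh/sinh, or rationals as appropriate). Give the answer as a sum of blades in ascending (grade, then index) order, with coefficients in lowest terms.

B^2 term by term: the squares give (-2133/1088)^2*(γ12)^2 + (6021/272)^2*(γ13)^2 + (24669/1088)^2*(γ23)^2 = 4549689/1183744*(+1) + 36252441/73984*(+1) + 608559561/1183744*(-1) = -81/4 (each basis 2-blade squares to minus the product of its generators' squares); cross terms between blades sharing an index anticommute and cancel. So B^2 = -81/4.
B^2 = -81/4 — B^2 < 0, so the exponential closes trigonometrically: l = 9/2, alpha*l = pi/4, so exp(alpha B) = cos(pi/4) + (sin(pi/4)/(9/2))*B = sqrt(2)/2 + (sqrt(2)/9)*B.
Answer: sqrt(2)/2 - 237*sqrt(2)/1088*γ12 + 669*sqrt(2)/272*γ13 + 2741*sqrt(2)/1088*γ23
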